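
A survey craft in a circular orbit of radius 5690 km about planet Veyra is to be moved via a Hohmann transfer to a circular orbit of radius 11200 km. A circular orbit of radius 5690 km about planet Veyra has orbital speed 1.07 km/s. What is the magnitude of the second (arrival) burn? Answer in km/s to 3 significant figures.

Δv₂ = 0.137 km/s

From the circular-orbit relation v² = μ/r at r = 5690 km: μ = v²r = (1.07)² × 5690 = 6514.48 km³/s².
The Hohmann ellipse has a_t = (r₁ + r₂)/2 = 8445 km.
On the circular orbit at r = 11200 km, v_c = √(μ/r) = 0.76266 km/s.
Transfer-orbit speed at the same r (vis-viva, a = a_t): v_t = √[μ(2/r − 1/a_t)] = 0.62602 km/s.
Δv₂ = |v_t − v_c| = |0.62602 − 0.76266| = 0.1366 km/s.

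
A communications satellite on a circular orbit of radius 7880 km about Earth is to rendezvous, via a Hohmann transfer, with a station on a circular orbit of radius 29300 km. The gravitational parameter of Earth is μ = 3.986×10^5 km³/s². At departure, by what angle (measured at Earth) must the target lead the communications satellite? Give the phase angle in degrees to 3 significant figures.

φ = 89.0°

The Hohmann ellipse has a_t = (r₁ + r₂)/2 = 18590 km.
Transfer time t = π√(a_t³/μ) = 12612.5 s.
Target angular speed ω₂ = √(μ/r₂³) = 1.25883×10^-4 rad/s.
Angle swept by the target during transfer: ω₂·t = 1.5877 rad = 90.97°.
Arrival is 180° from departure on the ellipse, so φ = 180° − 90.97° = 89.0°.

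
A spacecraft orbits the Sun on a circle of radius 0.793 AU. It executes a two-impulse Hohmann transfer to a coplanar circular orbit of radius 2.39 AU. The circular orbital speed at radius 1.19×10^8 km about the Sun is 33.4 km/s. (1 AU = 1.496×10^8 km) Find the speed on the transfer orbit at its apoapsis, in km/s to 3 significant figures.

From the circular-orbit relation v² = μ/r at r = 1.19×10^8 km: μ = v²r = (33.4)² × 1.19×10^8 = 1.32752×10^11 km³/s².
In km: r₁ = 0.793 × 1.496×10^8 = 1.186328×10^8 km; r₂ = 2.39 × 1.496×10^8 = 3.57544×10^8 km.
Semi-major axis of the transfer orbit: a_t = (1.186328×10^8 + 3.57544×10^8)/2 = 2.380884×10^8 km.
The apoapsis of the transfer ellipse is at r = 3.57544×10^8 km.
From the vis-viva equation, v = √[μ(2/r − 1/a_t)] = 13.60 km/s.

v = 13.6 km/s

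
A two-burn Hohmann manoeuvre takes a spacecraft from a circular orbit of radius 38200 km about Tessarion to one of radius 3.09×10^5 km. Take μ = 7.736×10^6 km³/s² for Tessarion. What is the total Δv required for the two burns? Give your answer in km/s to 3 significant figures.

Δv = 7.41 km/s

Transfer-ellipse semi-major axis a_t = (r₁ + r₂)/2 = (38200 + 3.090×10^5)/2 = 1.736×10^5 km.
Circular speed at r₁: v₁ = √(μ/r₁) = √(7.736×10^6/38200) = 14.2307 km/s.
Transfer-orbit speed at r₁ (vis-viva equation): v_p = √[μ(2/r₁ − 1/a_t)] = 18.9859 km/s.
First burn Δv₁ = |v_p − v₁| = 4.7552 km/s.
At r₂, v₂ = √(μ/r₂) = 5.00356 km/s.
Transfer-orbit speed at r₂: v_a = √[μ(2/r₂ − 1/a_t)] = 2.34712 km/s.
Second burn Δv₂ = |v₂ − v_a| = 2.6564 km/s.
Total Δv = Δv₁ + Δv₂ = 7.412 km/s.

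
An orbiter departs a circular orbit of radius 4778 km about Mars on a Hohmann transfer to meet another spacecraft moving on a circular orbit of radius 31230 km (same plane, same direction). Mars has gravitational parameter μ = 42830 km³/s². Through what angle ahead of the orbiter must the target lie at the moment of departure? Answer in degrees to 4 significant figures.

Transfer-ellipse semi-major axis a_t = (r₁ + r₂)/2 = (4778 + 31230)/2 = 18004 km.
Transfer time t = π√(a_t³/μ) = 36670 s.
The target's mean motion on its circular orbit is ω₂ = √(μ/r₂³) = 3.750×10^-5 rad/s.
Angle swept by the target during transfer: ω₂·t = 1.3751 rad = 78.79°.
Arrival is 180° from departure on the ellipse, so φ = 180° − 78.79° = 101.2°.

φ = 101.2°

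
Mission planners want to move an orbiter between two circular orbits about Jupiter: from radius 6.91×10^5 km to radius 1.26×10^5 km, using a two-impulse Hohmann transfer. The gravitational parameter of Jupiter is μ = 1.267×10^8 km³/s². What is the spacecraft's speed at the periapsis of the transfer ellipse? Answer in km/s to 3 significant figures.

v = 41.2 km/s

The Hohmann ellipse has a_t = (r₁ + r₂)/2 = 4.085×10^5 km.
At periapsis, r = 1.260×10^5 km.
From the vis-viva equation, v = √[μ(2/r − 1/a_t)] = 41.24 km/s.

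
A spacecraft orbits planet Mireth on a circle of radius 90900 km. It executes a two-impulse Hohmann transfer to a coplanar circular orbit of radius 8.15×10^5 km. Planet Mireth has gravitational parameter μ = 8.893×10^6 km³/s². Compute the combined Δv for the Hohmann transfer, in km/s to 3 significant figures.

Δv = 5.20 km/s

Transfer-ellipse semi-major axis a_t = (r₁ + r₂)/2 = (90900 + 8.150×10^5)/2 = 4.5295×10^5 km.
Circular speed at r₁: v₁ = √(μ/r₁) = √(8.893×10^6/90900) = 9.8910 km/s.
Transfer-orbit speed at r₁ (v² = μ(2/r − 1/a)): v_p = √[μ(2/r₁ − 1/a_t)] = 13.268 km/s.
First burn Δv₁ = |v_p − v₁| = 3.377 km/s.
At r₂, v₂ = √(μ/r₂) = 3.303 km/s.
Transfer-orbit speed at r₂: v_a = √[μ(2/r₂ − 1/a_t)] = 1.480 km/s.
Second burn Δv₂ = |v₂ − v_a| = 1.823 km/s.
Δv = Δv₁ + Δv₂ = 3.377 + 1.823 = 5.200 km/s.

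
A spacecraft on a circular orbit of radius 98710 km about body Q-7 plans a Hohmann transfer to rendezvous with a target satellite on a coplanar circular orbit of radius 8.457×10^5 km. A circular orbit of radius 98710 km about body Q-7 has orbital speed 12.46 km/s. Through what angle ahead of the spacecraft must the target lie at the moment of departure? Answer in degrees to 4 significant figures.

φ = 104.9°

From the circular-orbit relation v² = μ/r at r = 98710 km: μ = v²r = (12.46)² × 98710 = 1.53249×10^7 km³/s².
Transfer-ellipse semi-major axis a_t = (r₁ + r₂)/2 = (98710 + 8.457×10^5)/2 = 4.72205×10^5 km.
Transfer time t = π√(a_t³/μ) = 2.60404×10^5 s.
The target's mean motion on its circular orbit is ω₂ = √(μ/r₂³) = 5.03355×10^-6 rad/s.
Angle swept by the target during transfer: ω₂·t = 1.3108 rad = 75.10°.
The spacecraft traverses 180° on the transfer ellipse, so the target must lead by 180° − 75.10° = 104.9°.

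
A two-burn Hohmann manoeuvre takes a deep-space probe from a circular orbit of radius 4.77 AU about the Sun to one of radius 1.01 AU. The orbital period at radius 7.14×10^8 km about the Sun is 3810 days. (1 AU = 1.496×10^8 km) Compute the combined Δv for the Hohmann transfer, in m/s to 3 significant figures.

From Kepler's third law T² = 4π²r³/μ at r = 7.14×10^8 km, T = 3810 days = 3810 × 86400 s = 3.29184×10^8 s: μ = 4π²r³/T² = 1.32610×10^11 km³/s².
In km: r₁ = 4.77 × 1.496×10^8 = 7.13592×10^8 km; r₂ = 1.01 × 1.496×10^8 = 1.51096×10^8 km.
Semi-major axis of the transfer orbit: a_t = (7.13592×10^8 + 1.51096×10^8)/2 = 4.32344×10^8 km.
At r₁ the circular-orbit speed is v₁ = √(μ/r₁) = 13.632 km/s.
Transfer-orbit speed at r₁ (vis-viva equation): v_a = √[μ(2/r₁ − 1/a_t)] = 8.0589 km/s.
First burn Δv₁ = |v_a − v₁| = 5.573 km/s.
Circular speed at r₂: v₂ = √(μ/r₂) = 29.625 km/s.
Transfer-orbit speed at r₂: v_p = √[μ(2/r₂ − 1/a_t)] = 38.060 km/s.
Second burn Δv₂ = |v₂ − v_p| = 8.435 km/s.
Δv = Δv₁ + Δv₂ = 5.573 + 8.435 = 14.01 km/s.

Δv = 14000 m/s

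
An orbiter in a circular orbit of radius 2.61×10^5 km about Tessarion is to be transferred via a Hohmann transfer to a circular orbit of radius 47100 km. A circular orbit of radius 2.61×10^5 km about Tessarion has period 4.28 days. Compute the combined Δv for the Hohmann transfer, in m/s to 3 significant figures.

Δv = 5130 m/s

From Kepler's third law T² = 4π²r³/μ at r = 2.61×10^5 km, T = 4.28 days = 4.28 × 86400 s = 3.69792×10^5 s: μ = 4π²r³/T² = 5.13294×10^6 km³/s².
The Hohmann ellipse has a_t = (r₁ + r₂)/2 = 1.5405×10^5 km.
Circular speed at r₁: v₁ = √(μ/r₁) = √(5.13294×10^6/2.610×10^5) = 4.434686 km/s.
On the transfer ellipse at r₁, vis-viva gives v_a = √[μ(2/r₁ − 1/a_t)] = 2.452124 km/s.
First burn Δv₁ = |v_a − v₁| = 1.98256 km/s.
Circular speed at r₂: v₂ = √(μ/r₂) = 10.43933 km/s.
Transfer-orbit speed at r₂: v_p = √[μ(2/r₂ − 1/a_t)] = 13.58820 km/s.
Second burn Δv₂ = |v₂ − v_p| = 3.14887 km/s.
Total Δv = Δv₁ + Δv₂ = 5.131 km/s.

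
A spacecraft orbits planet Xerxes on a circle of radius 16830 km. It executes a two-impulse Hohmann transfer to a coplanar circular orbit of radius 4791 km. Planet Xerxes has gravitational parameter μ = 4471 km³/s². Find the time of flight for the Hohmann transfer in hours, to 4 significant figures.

The Hohmann ellipse has a_t = (r₁ + r₂)/2 = 10810.5 km.
Half the transfer-orbit period gives t = π√(a_t³/μ) = 52810 s.
Converting: 52810 s ÷ 3600 s/hour = 14.67 hours.

t = 14.67 hours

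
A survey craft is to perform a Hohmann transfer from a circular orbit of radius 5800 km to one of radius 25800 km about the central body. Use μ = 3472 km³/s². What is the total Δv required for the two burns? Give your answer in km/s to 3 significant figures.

Δv = 0.360 km/s

Transfer-ellipse semi-major axis a_t = (r₁ + r₂)/2 = (5800 + 25800)/2 = 15800 km.
Circular speed at r₁: v₁ = √(μ/r₁) = √(3472/5800) = 0.7737 km/s.
Transfer-orbit speed at r₁ (vis-viva equation): v_p = √[μ(2/r₁ − 1/a_t)] = 0.9887 km/s.
First burn Δv₁ = |v_p − v₁| = 0.2150 km/s.
At r₂, v₂ = √(μ/r₂) = 0.36684 km/s.
Transfer-orbit speed at r₂: v_a = √[μ(2/r₂ − 1/a_t)] = 0.22226 km/s.
Second burn Δv₂ = |v₂ − v_a| = 0.1446 km/s.
Δv = Δv₁ + Δv₂ = 0.2150 + 0.1446 = 0.3596 km/s.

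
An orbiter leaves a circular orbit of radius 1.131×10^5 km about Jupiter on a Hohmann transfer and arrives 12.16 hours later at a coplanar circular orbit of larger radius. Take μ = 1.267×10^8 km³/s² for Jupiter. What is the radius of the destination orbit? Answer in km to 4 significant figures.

r₂ = 4.686×10^5 km

Transfer time t = 12.16 hours = 43776 s, and t = π√(a_t³/μ).
So a_t = (μ t²/π²)^(1/3) = (1.267×10^8 × (43776)² / π²)^(1/3) = 2.9084×10^5 km.
Since a_t = (r₁ + r₂)/2, r₂ = 2a_t − r₁ = 2×2.9084×10^5 − 1.131×10^5 = 4.6858×10^5 km.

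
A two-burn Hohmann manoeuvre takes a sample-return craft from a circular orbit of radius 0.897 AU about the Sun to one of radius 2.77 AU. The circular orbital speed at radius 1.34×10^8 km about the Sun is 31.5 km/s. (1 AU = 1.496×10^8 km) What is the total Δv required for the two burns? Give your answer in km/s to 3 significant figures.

Δv = 12.6 km/s

From the circular-orbit relation v² = μ/r at r = 1.34×10^8 km: μ = v²r = (31.5)² × 1.34×10^8 = 1.32962×10^11 km³/s².
In km: r₁ = 0.897 × 1.496×10^8 = 1.341912×10^8 km; r₂ = 2.77 × 1.496×10^8 = 4.14392×10^8 km.
The Hohmann ellipse has a_t = (r₁ + r₂)/2 = 2.742916×10^8 km.
At r₁ the circular-orbit speed is v₁ = √(μ/r₁) = 31.47755 km/s.
Transfer-orbit speed at r₁ (v² = μ(2/r − 1/a)): v_p = √[μ(2/r₁ − 1/a_t)] = 38.69015 km/s.
First burn Δv₁ = |v_p − v₁| = 7.213 km/s.
At r₂, v₂ = √(μ/r₂) = 17.913 km/s.
Transfer-orbit speed at r₂: v_a = √[μ(2/r₂ − 1/a_t)] = 12.529 km/s.
Second burn Δv₂ = |v₂ − v_a| = 5.384 km/s.
Total Δv = Δv₁ + Δv₂ = 12.60 km/s.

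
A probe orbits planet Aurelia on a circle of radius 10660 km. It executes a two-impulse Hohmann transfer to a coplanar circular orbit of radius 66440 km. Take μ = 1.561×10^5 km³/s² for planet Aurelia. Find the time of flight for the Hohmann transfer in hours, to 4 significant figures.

Transfer-ellipse semi-major axis a_t = (r₁ + r₂)/2 = (10660 + 66440)/2 = 38550 km.
Transfer time t = π√(a_t³/μ) = π√((38550)³ / 1.561×10^5) = 60180 s.
Converting: 60180 s ÷ 3600 s/hour = 16.72 hours.

t = 16.72 hours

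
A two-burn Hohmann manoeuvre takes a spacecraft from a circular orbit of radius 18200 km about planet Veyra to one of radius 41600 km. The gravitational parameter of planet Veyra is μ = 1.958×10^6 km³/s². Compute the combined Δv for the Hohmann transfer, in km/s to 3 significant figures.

Δv = 3.37 km/s

Transfer-ellipse semi-major axis a_t = (r₁ + r₂)/2 = (18200 + 41600)/2 = 29900 km.
Circular speed at r₁: v₁ = √(μ/r₁) = √(1.958×10^6/18200) = 10.372 km/s.
Transfer-orbit speed at r₁ (vis-viva): v_p = √[μ(2/r₁ − 1/a_t)] = 12.234 km/s.
First burn Δv₁ = |v_p − v₁| = 1.862 km/s.
At r₂, v₂ = √(μ/r₂) = 6.861 km/s.
Transfer-orbit speed at r₂: v_a = √[μ(2/r₂ − 1/a_t)] = 5.353 km/s.
Second burn Δv₂ = |v₂ − v_a| = 1.508 km/s.
Δv = Δv₁ + Δv₂ = 1.862 + 1.508 = 3.370 km/s.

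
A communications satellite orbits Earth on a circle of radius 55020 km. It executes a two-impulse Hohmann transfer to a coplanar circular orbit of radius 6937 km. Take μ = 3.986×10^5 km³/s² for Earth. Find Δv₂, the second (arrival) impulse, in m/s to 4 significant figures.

Transfer-ellipse semi-major axis a_t = (r₁ + r₂)/2 = (55020 + 6937)/2 = 30978.5 km.
Circular speed at r = 6937 km: v_c = √(μ/r) = 7.5802 km/s.
Transfer-orbit speed at the same r (vis-viva, a = a_t): v_t = √[μ(2/r − 1/a_t)] = 10.102 km/s.
Δv₂ = |v_t − v_c| = |10.102 − 7.5802| = 2.522 km/s.

Δv₂ = 2522 m/s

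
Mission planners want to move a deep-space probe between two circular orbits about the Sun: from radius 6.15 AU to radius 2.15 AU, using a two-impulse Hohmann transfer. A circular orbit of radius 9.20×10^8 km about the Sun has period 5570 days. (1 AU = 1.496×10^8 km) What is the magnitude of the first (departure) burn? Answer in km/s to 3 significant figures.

From Kepler's third law T² = 4π²r³/μ at r = 9.20×10^8 km, T = 5570 days = 5570 × 86400 s = 4.81248×10^8 s: μ = 4π²r³/T² = 1.32735×10^11 km³/s².
In km: r₁ = 6.15 × 1.496×10^8 = 9.2004×10^8 km; r₂ = 2.15 × 1.496×10^8 = 3.2164×10^8 km.
Semi-major axis of the transfer orbit: a_t = (9.2004×10^8 + 3.2164×10^8)/2 = 6.2084×10^8 km.
Circular speed at r = 9.2004×10^8 km: v_c = √(μ/r) = 12.011 km/s.
Vis-viva on the transfer ellipse at r = 9.2004×10^8 km gives v_t = √[μ(2/r − 1/a_t)] = 8.6454 km/s.
Δv₁ = |v_t − v_c| = |8.6454 − 12.011| = 3.366 km/s.

Δv₁ = 3.37 km/s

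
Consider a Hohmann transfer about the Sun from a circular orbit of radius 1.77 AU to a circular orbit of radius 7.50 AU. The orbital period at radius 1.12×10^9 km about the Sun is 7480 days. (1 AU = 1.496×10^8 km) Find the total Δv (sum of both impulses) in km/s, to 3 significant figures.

Δv = 10.2 km/s

From Kepler's third law T² = 4π²r³/μ at r = 1.12×10^9 km, T = 7480 days = 7480 × 86400 s = 6.46272×10^8 s: μ = 4π²r³/T² = 1.32795×10^11 km³/s².
In km: r₁ = 1.77 × 1.496×10^8 = 2.64792×10^8 km; r₂ = 7.50 × 1.496×10^8 = 1.122×10^9 km.
Transfer-ellipse semi-major axis a_t = (r₁ + r₂)/2 = (2.64792×10^8 + 1.122×10^9)/2 = 6.93396×10^8 km.
Circular speed at r₁: v₁ = √(μ/r₁) = √(1.32795×10^11/2.64792×10^8) = 22.394385 km/s.
On the transfer ellipse at r₁, vis-viva gives v_p = √[μ(2/r₁ − 1/a_t)] = 28.486881 km/s.
First burn Δv₁ = |v_p − v₁| = 6.092 km/s.
At r₂, v₂ = √(μ/r₂) = 10.879 km/s.
Transfer-orbit speed at r₂: v_a = √[μ(2/r₂ − 1/a_t)] = 6.7229 km/s.
Second burn Δv₂ = |v₂ − v_a| = 4.156 km/s.
Total Δv = Δv₁ + Δv₂ = 10.25 km/s.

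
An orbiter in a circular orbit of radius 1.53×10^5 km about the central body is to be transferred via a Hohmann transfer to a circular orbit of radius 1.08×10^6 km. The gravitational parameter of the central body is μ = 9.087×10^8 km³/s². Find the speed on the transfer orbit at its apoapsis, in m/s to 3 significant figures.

v = 14500 m/s

Transfer-ellipse semi-major axis a_t = (r₁ + r₂)/2 = (1.530×10^5 + 1.080×10^6)/2 = 6.165×10^5 km.
At apoapsis, r = 1.080×10^6 km.
Vis-viva: v = √[μ(2/r − 1/a_t)] = √[9.087×10^8 × (2/1.080×10^6 − 1/6.165×10^5)] = 14.45 km/s.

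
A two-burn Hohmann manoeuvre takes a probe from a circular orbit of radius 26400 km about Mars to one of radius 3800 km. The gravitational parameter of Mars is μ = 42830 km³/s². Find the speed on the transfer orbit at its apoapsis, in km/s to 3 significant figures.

Transfer-ellipse semi-major axis a_t = (r₁ + r₂)/2 = (26400 + 3800)/2 = 15100 km.
The apoapsis of the transfer ellipse is at r = 26400 km.
Vis-viva: v = √[μ(2/r − 1/a_t)] = √[42830 × (2/26400 − 1/15100)] = 0.6390 km/s.

v = 0.639 km/s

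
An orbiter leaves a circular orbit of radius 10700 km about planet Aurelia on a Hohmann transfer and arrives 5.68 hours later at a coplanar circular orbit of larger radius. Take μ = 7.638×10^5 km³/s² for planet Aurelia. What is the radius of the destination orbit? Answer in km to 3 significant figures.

Transfer time t = 5.68 hours = 20448 s, and t = π√(a_t³/μ).
So a_t = (μ t²/π²)^(1/3) = (7.638×10^5 × (20448)² / π²)^(1/3) = 31866 km.
Since a_t = (r₁ + r₂)/2, r₂ = 2a_t − r₁ = 2×31866 − 10700 = 53032 km.

r₂ = 53000 km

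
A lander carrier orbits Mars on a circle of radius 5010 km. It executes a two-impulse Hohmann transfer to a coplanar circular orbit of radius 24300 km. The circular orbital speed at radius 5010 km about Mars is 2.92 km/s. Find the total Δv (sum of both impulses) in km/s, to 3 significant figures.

From the circular-orbit relation v² = μ/r at r = 5010 km: μ = v²r = (2.92)² × 5010 = 42717.3 km³/s².
Semi-major axis of the transfer orbit: a_t = (5010 + 24300)/2 = 14655 km.
Circular speed at r₁: v₁ = √(μ/r₁) = √(42717.3/5010) = 2.920 km/s.
Transfer-orbit speed at r₁ (v² = μ(2/r − 1/a)): v_p = √[μ(2/r₁ − 1/a_t)] = 3.760 km/s.
First burn Δv₁ = |v_p − v₁| = 0.8400 km/s.
Circular speed at r₂: v₂ = √(μ/r₂) = 1.32586 km/s.
Transfer-orbit speed at r₂: v_a = √[μ(2/r₂ − 1/a_t)] = 0.775219 km/s.
Second burn Δv₂ = |v₂ − v_a| = 0.5506 km/s.
Δv = Δv₁ + Δv₂ = 0.8400 + 0.5506 = 1.391 km/s.

Δv = 1.39 km/s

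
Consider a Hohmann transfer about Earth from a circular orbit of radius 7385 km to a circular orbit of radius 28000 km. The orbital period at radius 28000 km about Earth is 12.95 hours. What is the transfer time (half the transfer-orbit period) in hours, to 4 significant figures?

From Kepler's third law T² = 4π²r³/μ at r = 28000 km, T = 12.95 hours = 12.95 × 3600 s = 46620 s: μ = 4π²r³/T² = 3.98740×10^5 km³/s².
The Hohmann ellipse has a_t = (r₁ + r₂)/2 = 17692.5 km.
Transfer time t = π√(a_t³/μ) = π√((17692.5)³ / 3.98740×10^5) = 11708 s.
Converting: 11708 s ÷ 3600 s/hour = 3.252 hours.

t = 3.252 hours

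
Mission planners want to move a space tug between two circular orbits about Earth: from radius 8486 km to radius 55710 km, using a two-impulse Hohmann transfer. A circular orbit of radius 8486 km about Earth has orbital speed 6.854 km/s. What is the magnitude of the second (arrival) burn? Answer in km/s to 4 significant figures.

From the circular-orbit relation v² = μ/r at r = 8486 km: μ = v²r = (6.854)² × 8486 = 3.98650×10^5 km³/s².
Transfer-ellipse semi-major axis a_t = (r₁ + r₂)/2 = (8486 + 55710)/2 = 32098 km.
Circular speed at r = 55710 km: v_c = √(μ/r) = 2.675 km/s.
Vis-viva on the transfer ellipse at r = 55710 km gives v_t = √[μ(2/r − 1/a_t)] = 1.375 km/s.
Δv₂ = |v_t − v_c| = |1.375 − 2.675| = 1.300 km/s.

Δv₂ = 1.300 km/s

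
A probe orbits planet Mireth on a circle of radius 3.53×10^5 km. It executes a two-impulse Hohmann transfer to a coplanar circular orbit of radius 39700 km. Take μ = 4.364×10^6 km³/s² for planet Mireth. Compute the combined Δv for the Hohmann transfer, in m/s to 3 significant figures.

Δv = 5510 m/s

The Hohmann ellipse has a_t = (r₁ + r₂)/2 = 1.9635×10^5 km.
At r₁ the circular-orbit speed is v₁ = √(μ/r₁) = 3.516 km/s.
Transfer-orbit speed at r₁ (vis-viva equation): v_a = √[μ(2/r₁ − 1/a_t)] = 1.581 km/s.
First burn Δv₁ = |v_a − v₁| = 1.935 km/s.
At r₂, v₂ = √(μ/r₂) = 10.4845 km/s.
Transfer-orbit speed at r₂: v_p = √[μ(2/r₂ − 1/a_t)] = 14.0579 km/s.
Second burn Δv₂ = |v₂ − v_p| = 3.573 km/s.
Δv = Δv₁ + Δv₂ = 1.935 + 3.573 = 5.508 km/s.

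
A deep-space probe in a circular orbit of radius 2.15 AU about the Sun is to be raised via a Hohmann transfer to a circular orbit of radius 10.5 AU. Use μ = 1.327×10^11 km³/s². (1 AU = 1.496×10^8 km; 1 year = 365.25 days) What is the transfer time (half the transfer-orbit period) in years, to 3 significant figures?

In km: r₁ = 2.15 × 1.496×10^8 = 3.2164×10^8 km; r₂ = 10.5 × 1.496×10^8 = 1.5708×10^9 km.
Transfer-ellipse semi-major axis a_t = (r₁ + r₂)/2 = (3.2164×10^8 + 1.5708×10^9)/2 = 9.4622×10^8 km.
Half the transfer-orbit period gives t = π√(a_t³/μ) = 2.510×10^8 s.
Converting: 2.510×10^8 s ÷ 3.15576×10^7 s/year (365.25 × 86400) = 7.95 years.

t = 7.95 years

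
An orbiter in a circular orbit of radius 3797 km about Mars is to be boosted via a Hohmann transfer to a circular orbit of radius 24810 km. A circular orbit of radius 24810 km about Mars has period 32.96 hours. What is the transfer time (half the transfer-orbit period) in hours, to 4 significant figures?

t = 7.214 hours

From Kepler's third law T² = 4π²r³/μ at r = 24810 km, T = 32.96 hours = 32.96 × 3600 s = 1.18656×10^5 s: μ = 4π²r³/T² = 42821.4 km³/s².
Semi-major axis of the transfer orbit: a_t = (3797 + 24810)/2 = 14303.5 km.
By Kepler's third law the transfer-orbit period is T = 2π√(a_t³/μ), so t = T/2 = 25970 s.
Converting: 25970 s ÷ 3600 s/hour = 7.214 hours.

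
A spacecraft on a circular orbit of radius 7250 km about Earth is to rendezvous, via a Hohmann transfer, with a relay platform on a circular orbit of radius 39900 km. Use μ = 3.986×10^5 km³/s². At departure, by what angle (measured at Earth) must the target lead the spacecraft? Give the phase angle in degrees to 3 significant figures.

φ = 98.2°

Semi-major axis of the transfer orbit: a_t = (7250 + 39900)/2 = 23575 km.
The half-period of the transfer ellipse is t = π√(a_t³/μ) = 18012 s.
Target angular speed ω₂ = √(μ/r₂³) = 7.9215×10^-5 rad/s.
Angle swept by the target during transfer: ω₂·t = 1.42682 rad = 81.751°.
The spacecraft traverses 180° on the transfer ellipse, so the target must lead by 180° − 81.751° = 98.2°.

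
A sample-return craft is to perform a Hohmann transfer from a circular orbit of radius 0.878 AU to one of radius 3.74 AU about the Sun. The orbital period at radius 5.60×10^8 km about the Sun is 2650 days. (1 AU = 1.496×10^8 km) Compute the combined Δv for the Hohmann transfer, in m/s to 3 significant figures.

Δv = 14500 m/s

From Kepler's third law T² = 4π²r³/μ at r = 5.60×10^8 km, T = 2650 days = 2650 × 86400 s = 2.2896×10^8 s: μ = 4π²r³/T² = 1.32253×10^11 km³/s².
In km: r₁ = 0.878 × 1.496×10^8 = 1.313488×10^8 km; r₂ = 3.74 × 1.496×10^8 = 5.59504×10^8 km.
The Hohmann ellipse has a_t = (r₁ + r₂)/2 = 3.454264×10^8 km.
At r₁ the circular-orbit speed is v₁ = √(μ/r₁) = 31.731 km/s.
Transfer-orbit speed at r₁ (v² = μ(2/r − 1/a)): v_p = √[μ(2/r₁ − 1/a_t)] = 40.384 km/s.
First burn Δv₁ = |v_p − v₁| = 8.653 km/s.
At r₂, v₂ = √(μ/r₂) = 15.3745 km/s.
Transfer-orbit speed at r₂: v_a = √[μ(2/r₂ − 1/a_t)] = 9.48060 km/s.
Second burn Δv₂ = |v₂ − v_a| = 5.894 km/s.
Δv = Δv₁ + Δv₂ = 8.653 + 5.894 = 14.55 km/s.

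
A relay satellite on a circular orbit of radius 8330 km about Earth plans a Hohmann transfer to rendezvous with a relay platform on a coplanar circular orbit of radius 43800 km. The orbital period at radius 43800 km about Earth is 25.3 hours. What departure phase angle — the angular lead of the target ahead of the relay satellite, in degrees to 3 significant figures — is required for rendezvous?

From Kepler's third law T² = 4π²r³/μ at r = 43800 km, T = 25.3 hours = 25.3 × 3600 s = 91080 s: μ = 4π²r³/T² = 3.99886×10^5 km³/s².
Semi-major axis of the transfer orbit: a_t = (8330 + 43800)/2 = 26065 km.
The half-period of the transfer ellipse is t = π√(a_t³/μ) = 20906 s.
Target angular speed ω₂ = √(μ/r₂³) = 6.8985×10^-5 rad/s.
Angle swept by the target during transfer: ω₂·t = 1.4422 rad = 82.63°.
Arrival is 180° from departure on the ellipse, so φ = 180° − 82.63° = 97.4°.

φ = 97.4°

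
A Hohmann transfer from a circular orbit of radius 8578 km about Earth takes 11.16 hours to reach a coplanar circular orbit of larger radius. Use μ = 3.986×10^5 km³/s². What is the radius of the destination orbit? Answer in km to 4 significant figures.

Transfer time t = 11.16 hours = 40176 s, and t = π√(a_t³/μ).
So a_t = (μ t²/π²)^(1/3) = (3.986×10^5 × (40176)² / π²)^(1/3) = 40246 km.
Since a_t = (r₁ + r₂)/2, r₂ = 2a_t − r₁ = 2×40246 − 8578 = 71914 km.

r₂ = 71910 km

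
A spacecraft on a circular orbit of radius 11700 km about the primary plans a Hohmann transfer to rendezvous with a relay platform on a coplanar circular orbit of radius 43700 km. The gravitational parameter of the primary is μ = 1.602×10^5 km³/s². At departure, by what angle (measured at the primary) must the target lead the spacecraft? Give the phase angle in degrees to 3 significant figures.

φ = 89.2°

Transfer-ellipse semi-major axis a_t = (r₁ + r₂)/2 = (11700 + 43700)/2 = 27700 km.
Transfer time t = π√(a_t³/μ) = 36185.8 s.
The target's mean motion on its circular orbit is ω₂ = √(μ/r₂³) = 4.38136×10^-5 rad/s.
Angle swept by the target during transfer: ω₂·t = 1.5854 rad = 90.84°.
Arrival is 180° from departure on the ellipse, so φ = 180° − 90.84° = 89.2°.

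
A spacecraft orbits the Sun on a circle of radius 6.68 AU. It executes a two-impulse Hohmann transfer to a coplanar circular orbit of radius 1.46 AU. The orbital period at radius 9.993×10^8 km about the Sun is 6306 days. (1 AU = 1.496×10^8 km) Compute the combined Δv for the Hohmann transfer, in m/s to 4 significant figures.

From Kepler's third law T² = 4π²r³/μ at r = 9.993×10^8 km, T = 6306 days = 6306 × 86400 s = 5.448384×10^8 s: μ = 4π²r³/T² = 1.32713×10^11 km³/s².
In km: r₁ = 6.68 × 1.496×10^8 = 9.99328×10^8 km; r₂ = 1.46 × 1.496×10^8 = 2.18416×10^8 km.
Transfer-ellipse semi-major axis a_t = (r₁ + r₂)/2 = (9.99328×10^8 + 2.18416×10^8)/2 = 6.08872×10^8 km.
At r₁ the circular-orbit speed is v₁ = √(μ/r₁) = 11.524 km/s.
On the transfer ellipse at r₁, v² = μ(2/r − 1/a) gives v_a = √[μ(2/r₁ − 1/a_t)] = 6.9021 km/s.
First burn Δv₁ = |v_a − v₁| = 4.622 km/s.
At r₂, v₂ = √(μ/r₂) = 24.65 km/s.
Transfer-orbit speed at r₂: v_p = √[μ(2/r₂ − 1/a_t)] = 31.58 km/s.
Second burn Δv₂ = |v₂ − v_p| = 6.930 km/s.
Δv = Δv₁ + Δv₂ = 4.622 + 6.930 = 11.55 km/s.

Δv = 11550 m/s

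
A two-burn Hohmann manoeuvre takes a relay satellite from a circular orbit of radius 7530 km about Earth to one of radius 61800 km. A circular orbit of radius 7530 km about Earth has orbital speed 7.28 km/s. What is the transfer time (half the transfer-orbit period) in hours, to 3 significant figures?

t = 8.92 hours

From the circular-orbit relation v² = μ/r at r = 7530 km: μ = v²r = (7.28)² × 7530 = 3.99078×10^5 km³/s².
The Hohmann ellipse has a_t = (r₁ + r₂)/2 = 34665 km.
Half the transfer-orbit period gives t = π√(a_t³/μ) = 32100 s.
Converting: 32100 s ÷ 3600 s/hour = 8.92 hours.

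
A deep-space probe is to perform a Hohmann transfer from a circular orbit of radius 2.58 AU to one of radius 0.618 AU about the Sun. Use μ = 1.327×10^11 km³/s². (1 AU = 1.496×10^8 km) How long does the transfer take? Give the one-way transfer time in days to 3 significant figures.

In km: r₁ = 2.58 × 1.496×10^8 = 3.85968×10^8 km; r₂ = 0.618 × 1.496×10^8 = 9.24528×10^7 km.
The Hohmann ellipse has a_t = (r₁ + r₂)/2 = 2.392104×10^8 km.
By Kepler's third law the transfer-orbit period is T = 2π√(a_t³/μ), so t = T/2 = 3.191×10^7 s.
Converting: 3.191×10^7 s ÷ 86400 s/day = 369 days.

t = 369 days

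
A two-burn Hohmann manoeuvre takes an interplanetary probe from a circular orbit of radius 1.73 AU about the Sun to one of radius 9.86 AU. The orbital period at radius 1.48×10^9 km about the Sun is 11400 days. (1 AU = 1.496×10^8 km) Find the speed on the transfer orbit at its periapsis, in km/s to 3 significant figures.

From Kepler's third law T² = 4π²r³/μ at r = 1.48×10^9 km, T = 11400 days = 11400 × 86400 s = 9.8496×10^8 s: μ = 4π²r³/T² = 1.31919×10^11 km³/s².
In km: r₁ = 1.73 × 1.496×10^8 = 2.58808×10^8 km; r₂ = 9.86 × 1.496×10^8 = 1.475056×10^9 km.
Transfer-ellipse semi-major axis a_t = (r₁ + r₂)/2 = (2.58808×10^8 + 1.475056×10^9)/2 = 8.66932×10^8 km.
At periapsis, r = 2.58808×10^8 km.
Applying v² = μ(2/r − 1/a_t): v = 29.45 km/s.

v = 29.4 km/s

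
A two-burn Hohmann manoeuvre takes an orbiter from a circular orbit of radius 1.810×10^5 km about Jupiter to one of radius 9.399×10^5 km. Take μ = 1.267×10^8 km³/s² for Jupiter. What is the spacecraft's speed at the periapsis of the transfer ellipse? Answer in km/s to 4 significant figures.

Semi-major axis of the transfer orbit: a_t = (1.810×10^5 + 9.399×10^5)/2 = 5.6045×10^5 km.
The periapsis of the transfer ellipse is at r = 1.810×10^5 km.
From the vis-viva equation, v = √[μ(2/r − 1/a_t)] = 34.26 km/s.

v = 34.26 km/s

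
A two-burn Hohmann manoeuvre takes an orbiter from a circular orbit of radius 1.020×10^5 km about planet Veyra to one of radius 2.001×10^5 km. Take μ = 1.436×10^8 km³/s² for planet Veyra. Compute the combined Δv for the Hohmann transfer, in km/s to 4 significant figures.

Δv = 10.44 km/s

The Hohmann ellipse has a_t = (r₁ + r₂)/2 = 1.5105×10^5 km.
Circular speed at r₁: v₁ = √(μ/r₁) = √(1.436×10^8/1.020×10^5) = 37.52124 km/s.
Transfer-orbit speed at r₁ (vis-viva): v_p = √[μ(2/r₁ − 1/a_t)] = 43.18573 km/s.
First burn Δv₁ = |v_p − v₁| = 5.664 km/s.
At r₂, v₂ = √(μ/r₂) = 26.789 km/s.
Transfer-orbit speed at r₂: v_a = √[μ(2/r₂ − 1/a_t)] = 22.014 km/s.
Second burn Δv₂ = |v₂ − v_a| = 4.775 km/s.
Total Δv = Δv₁ + Δv₂ = 10.44 km/s.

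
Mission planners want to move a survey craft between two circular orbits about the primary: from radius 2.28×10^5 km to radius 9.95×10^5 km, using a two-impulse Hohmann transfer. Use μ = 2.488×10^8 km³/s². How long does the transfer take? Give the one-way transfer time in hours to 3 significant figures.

t = 26.5 hours

Transfer-ellipse semi-major axis a_t = (r₁ + r₂)/2 = (2.280×10^5 + 9.950×10^5)/2 = 6.115×10^5 km.
By Kepler's third law the transfer-orbit period is T = 2π√(a_t³/μ), so t = T/2 = 95240 s.
Converting: 95240 s ÷ 3600 s/hour = 26.5 hours.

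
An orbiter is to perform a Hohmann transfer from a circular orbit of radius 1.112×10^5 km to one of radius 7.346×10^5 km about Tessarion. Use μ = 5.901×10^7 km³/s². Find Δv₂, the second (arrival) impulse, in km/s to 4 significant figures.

The Hohmann ellipse has a_t = (r₁ + r₂)/2 = 4.229×10^5 km.
Circular speed at r = 7.346×10^5 km: v_c = √(μ/r) = 8.963 km/s.
Transfer-orbit speed at the same r (vis-viva, a = a_t): v_t = √[μ(2/r − 1/a_t)] = 4.596 km/s.
Δv₂ = |v_t − v_c| = |4.596 − 8.963| = 4.367 km/s.

Δv₂ = 4.367 km/s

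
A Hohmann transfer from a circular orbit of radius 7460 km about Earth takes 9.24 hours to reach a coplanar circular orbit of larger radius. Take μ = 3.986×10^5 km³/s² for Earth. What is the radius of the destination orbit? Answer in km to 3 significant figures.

Transfer time t = 9.24 hours = 33264 s, and t = π√(a_t³/μ).
So a_t = (μ t²/π²)^(1/3) = (3.986×10^5 × (33264)² / π²)^(1/3) = 35486 km.
Since a_t = (r₁ + r₂)/2, r₂ = 2a_t − r₁ = 2×35486 − 7460 = 63512 km.

r₂ = 63500 km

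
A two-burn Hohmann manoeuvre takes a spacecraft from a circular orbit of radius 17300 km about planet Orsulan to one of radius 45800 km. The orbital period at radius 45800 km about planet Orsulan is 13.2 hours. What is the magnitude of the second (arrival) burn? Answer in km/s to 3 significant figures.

From Kepler's third law T² = 4π²r³/μ at r = 45800 km, T = 13.2 hours = 13.2 × 3600 s = 47520 s: μ = 4π²r³/T² = 1.67959×10^6 km³/s².
The Hohmann ellipse has a_t = (r₁ + r₂)/2 = 31550 km.
On the circular orbit at r = 45800 km, v_c = √(μ/r) = 6.05576 km/s.
Vis-viva on the transfer ellipse at r = 45800 km gives v_t = √[μ(2/r − 1/a_t)] = 4.48428 km/s.
Δv₂ = |v_t − v_c| = |4.48428 − 6.05576| = 1.571 km/s.

Δv₂ = 1.57 km/s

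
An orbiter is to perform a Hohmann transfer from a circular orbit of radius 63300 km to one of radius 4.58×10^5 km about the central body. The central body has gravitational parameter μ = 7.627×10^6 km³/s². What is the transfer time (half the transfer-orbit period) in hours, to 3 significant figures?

The Hohmann ellipse has a_t = (r₁ + r₂)/2 = 2.6065×10^5 km.
Transfer time t = π√(a_t³/μ) = π√((2.6065×10^5)³ / 7.627×10^6) = 1.51377×10^5 s.
Converting: 1.51377×10^5 s ÷ 3600 s/hour = 42.0 hours.

t = 42.0 hours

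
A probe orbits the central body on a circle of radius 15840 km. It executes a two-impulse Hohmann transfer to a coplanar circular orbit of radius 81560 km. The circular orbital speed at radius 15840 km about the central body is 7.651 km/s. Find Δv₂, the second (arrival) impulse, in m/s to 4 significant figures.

From the circular-orbit relation v² = μ/r at r = 15840 km: μ = v²r = (7.651)² × 15840 = 9.27239×10^5 km³/s².
Transfer-ellipse semi-major axis a_t = (r₁ + r₂)/2 = (15840 + 81560)/2 = 48700 km.
On the circular orbit at r = 81560 km, v_c = √(μ/r) = 3.372 km/s.
Transfer-orbit speed at the same r (vis-viva, a = a_t): v_t = √[μ(2/r − 1/a_t)] = 1.923 km/s.
Δv₂ = |v_t − v_c| = |1.923 − 3.372| = 1.449 km/s.

Δv₂ = 1449 m/s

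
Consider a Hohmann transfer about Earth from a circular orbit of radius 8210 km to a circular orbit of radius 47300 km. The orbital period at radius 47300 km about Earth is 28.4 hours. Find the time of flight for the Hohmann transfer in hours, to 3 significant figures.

t = 6.38 hours

From Kepler's third law T² = 4π²r³/μ at r = 47300 km, T = 28.4 hours = 28.4 × 3600 s = 1.0224×10^5 s: μ = 4π²r³/T² = 3.99670×10^5 km³/s².
The Hohmann ellipse has a_t = (r₁ + r₂)/2 = 27755 km.
Transfer time t = π√(a_t³/μ) = π√((27755)³ / 3.99670×10^5) = 22980 s.
Converting: 22980 s ÷ 3600 s/hour = 6.38 hours.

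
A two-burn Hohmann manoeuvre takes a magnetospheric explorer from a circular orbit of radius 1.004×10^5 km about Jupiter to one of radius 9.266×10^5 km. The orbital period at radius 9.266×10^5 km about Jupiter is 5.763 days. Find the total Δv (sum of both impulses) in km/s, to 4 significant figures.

From Kepler's third law T² = 4π²r³/μ at r = 9.266×10^5 km, T = 5.763 days = 5.763 × 86400 s = 4.979232×10^5 s: μ = 4π²r³/T² = 1.26681×10^8 km³/s².
Transfer-ellipse semi-major axis a_t = (r₁ + r₂)/2 = (1.004×10^5 + 9.266×10^5)/2 = 5.135×10^5 km.
Circular speed at r₁: v₁ = √(μ/r₁) = √(1.26681×10^8/1.004×10^5) = 35.521 km/s.
Transfer-orbit speed at r₁ (vis-viva equation): v_p = √[μ(2/r₁ − 1/a_t)] = 47.716 km/s.
First burn Δv₁ = |v_p − v₁| = 12.195 km/s.
At r₂, v₂ = √(μ/r₂) = 11.6926 km/s.
Transfer-orbit speed at r₂: v_a = √[μ(2/r₂ − 1/a_t)] = 5.17019 km/s.
Second burn Δv₂ = |v₂ − v_a| = 6.5224 km/s.
Δv = Δv₁ + Δv₂ = 12.195 + 6.5224 = 18.72 km/s.

Δv = 18.72 km/s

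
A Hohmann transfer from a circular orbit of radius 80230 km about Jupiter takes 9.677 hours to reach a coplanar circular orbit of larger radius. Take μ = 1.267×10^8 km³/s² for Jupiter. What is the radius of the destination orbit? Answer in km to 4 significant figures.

r₂ = 4.193×10^5 km

Transfer time t = 9.677 hours = 34837.2 s, and t = π√(a_t³/μ).
So a_t = (μ t²/π²)^(1/3) = (1.267×10^8 × (34837.2)² / π²)^(1/3) = 2.4976×10^5 km.
Since a_t = (r₁ + r₂)/2, r₂ = 2a_t − r₁ = 2×2.4976×10^5 − 80230 = 4.1929×10^5 km.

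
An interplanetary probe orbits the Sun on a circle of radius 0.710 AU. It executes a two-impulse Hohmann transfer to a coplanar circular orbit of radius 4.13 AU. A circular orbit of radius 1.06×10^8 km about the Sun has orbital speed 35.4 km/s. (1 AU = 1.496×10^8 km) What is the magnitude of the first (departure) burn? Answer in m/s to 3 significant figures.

Δv₁ = 10800 m/s

From the circular-orbit relation v² = μ/r at r = 1.06×10^8 km: μ = v²r = (35.4)² × 1.06×10^8 = 1.32835×10^11 km³/s².
In km: r₁ = 0.710 × 1.496×10^8 = 1.06216×10^8 km; r₂ = 4.13 × 1.496×10^8 = 6.17848×10^8 km.
Transfer-ellipse semi-major axis a_t = (r₁ + r₂)/2 = (1.06216×10^8 + 6.17848×10^8)/2 = 3.62032×10^8 km.
On the circular orbit at r = 1.06216×10^8 km, v_c = √(μ/r) = 35.3640 km/s.
Vis-viva on the transfer ellipse at r = 1.06216×10^8 km gives v_t = √[μ(2/r − 1/a_t)] = 46.1986 km/s.
Δv₁ = |v_t − v_c| = |46.1986 − 35.3640| = 10.83 km/s.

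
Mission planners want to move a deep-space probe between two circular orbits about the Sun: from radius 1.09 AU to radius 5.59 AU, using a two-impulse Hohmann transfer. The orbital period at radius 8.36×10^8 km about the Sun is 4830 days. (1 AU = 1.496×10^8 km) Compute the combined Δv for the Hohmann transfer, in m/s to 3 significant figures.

From Kepler's third law T² = 4π²r³/μ at r = 8.36×10^8 km, T = 4830 days = 4830 × 86400 s = 4.17312×10^8 s: μ = 4π²r³/T² = 1.32451×10^11 km³/s².
In km: r₁ = 1.09 × 1.496×10^8 = 1.63064×10^8 km; r₂ = 5.59 × 1.496×10^8 = 8.36264×10^8 km.
Transfer-ellipse semi-major axis a_t = (r₁ + r₂)/2 = (1.63064×10^8 + 8.36264×10^8)/2 = 4.99664×10^8 km.
At r₁ the circular-orbit speed is v₁ = √(μ/r₁) = 28.50 km/s.
Transfer-orbit speed at r₁ (vis-viva equation): v_p = √[μ(2/r₁ − 1/a_t)] = 36.87 km/s.
First burn Δv₁ = |v_p − v₁| = 8.370 km/s.
Circular speed at r₂: v₂ = √(μ/r₂) = 12.5851 km/s.
Transfer-orbit speed at r₂: v_a = √[μ(2/r₂ − 1/a_t)] = 7.18947 km/s.
Second burn Δv₂ = |v₂ − v_a| = 5.396 km/s.
Δv = Δv₁ + Δv₂ = 8.370 + 5.396 = 13.77 km/s.

Δv = 13800 m/s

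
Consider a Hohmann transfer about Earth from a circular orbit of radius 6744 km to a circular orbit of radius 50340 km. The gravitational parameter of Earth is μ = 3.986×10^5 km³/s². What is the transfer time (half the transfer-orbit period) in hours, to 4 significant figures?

t = 6.665 hours

The Hohmann ellipse has a_t = (r₁ + r₂)/2 = 28542 km.
Half the transfer-orbit period gives t = π√(a_t³/μ) = 23994 s.
Converting: 23994 s ÷ 3600 s/hour = 6.665 hours.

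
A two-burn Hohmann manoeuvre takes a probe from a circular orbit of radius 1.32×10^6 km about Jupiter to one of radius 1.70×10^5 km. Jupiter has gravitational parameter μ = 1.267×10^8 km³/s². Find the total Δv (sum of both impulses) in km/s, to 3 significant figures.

The Hohmann ellipse has a_t = (r₁ + r₂)/2 = 7.450×10^5 km.
At r₁ the circular-orbit speed is v₁ = √(μ/r₁) = 9.797 km/s.
Transfer-orbit speed at r₁ (vis-viva): v_a = √[μ(2/r₁ − 1/a_t)] = 4.680 km/s.
First burn Δv₁ = |v_a − v₁| = 5.117 km/s.
Circular speed at r₂: v₂ = √(μ/r₂) = 27.300 km/s.
Transfer-orbit speed at r₂: v_p = √[μ(2/r₂ − 1/a_t)] = 36.339 km/s.
Second burn Δv₂ = |v₂ − v_p| = 9.039 km/s.
Δv = Δv₁ + Δv₂ = 5.117 + 9.039 = 14.16 km/s.

Δv = 14.2 km/s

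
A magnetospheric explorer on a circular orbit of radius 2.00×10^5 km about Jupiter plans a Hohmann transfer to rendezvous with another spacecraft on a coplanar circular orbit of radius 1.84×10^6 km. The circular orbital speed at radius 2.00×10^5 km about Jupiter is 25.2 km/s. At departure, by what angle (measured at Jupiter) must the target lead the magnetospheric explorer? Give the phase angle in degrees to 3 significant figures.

φ = 106°

From the circular-orbit relation v² = μ/r at r = 2.00×10^5 km: μ = v²r = (25.2)² × 2.00×10^5 = 1.27008×10^8 km³/s².
Transfer-ellipse semi-major axis a_t = (r₁ + r₂)/2 = (2.000×10^5 + 1.840×10^6)/2 = 1.020×10^6 km.
The half-period of the transfer ellipse is t = π√(a_t³/μ) = 2.87167×10^5 s.
The target's mean motion on its circular orbit is ω₂ = √(μ/r₂³) = 4.51532×10^-6 rad/s.
Angle swept by the target during transfer: ω₂·t = 1.29665 rad = 74.29°.
Arrival is 180° from departure on the ellipse, so φ = 180° − 74.29° = 106°.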